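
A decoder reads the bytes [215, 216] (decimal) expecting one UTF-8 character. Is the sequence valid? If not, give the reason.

invalid (non-continuation byte where continuation expected)

Leading byte 0xD7 = 11010111 → 2-byte form.
Byte 2 is 0xD8 = 11011000, which is not 10xxxxxx — expected a continuation byte.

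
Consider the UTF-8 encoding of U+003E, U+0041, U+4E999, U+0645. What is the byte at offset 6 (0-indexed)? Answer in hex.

U+003E → 1-byte form 3E at offsets 0–0.
U+0041 → 1-byte form 41 at offsets 1–1.
U+4E999 → 4-byte form F1 8E A6 99 at offsets 2–5.
U+0645 → 2-byte form D9 85 at offsets 6–7.
Offset 6 falls in char 4's range; it's byte 1 of D9 85 = 0xD9.

0xD9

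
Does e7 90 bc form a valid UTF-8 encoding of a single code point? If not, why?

valid

Leading byte 0xE7 = 11100111 → 3-byte form.
Continuation bytes 0x90=10010000, 0xBC=10111100 all match 10xxxxxx.
Decoded value 0x743C is ≥ 0x800 (shortest form) and not a surrogate.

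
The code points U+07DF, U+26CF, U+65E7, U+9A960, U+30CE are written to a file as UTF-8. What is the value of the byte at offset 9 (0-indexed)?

0x9A

U+07DF → 2-byte form DF 9F at offsets 0–1.
U+26CF → 3-byte form E2 9B 8F at offsets 2–4.
U+65E7 → 3-byte form E6 97 A7 at offsets 5–7.
U+9A960 → 4-byte form F2 9A A5 A0 at offsets 8–11.
Offset 9 falls in char 4's range; it's byte 2 of F2 9A A5 A0 = 0x9A.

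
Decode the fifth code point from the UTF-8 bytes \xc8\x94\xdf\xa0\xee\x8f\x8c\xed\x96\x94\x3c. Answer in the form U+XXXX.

Offset 0: leading byte 0xC8 = 11001000 → 2-byte char #1 = C8 94.
Offset 2: leading byte 0xDF = 11011111 → 2-byte char #2 = DF A0.
Offset 4: leading byte 0xEE = 11101110 → 3-byte char #3 = EE 8F 8C.
Offset 7: leading byte 0xED = 11101101 → 3-byte char #4 = ED 96 94.
Offset 10: leading byte 0x3C = 00111100 → 1-byte char #5 = 3C.
Leading byte 0x3C = 00111100 matches 0xxxxxxx → 1-byte sequence.
Byte 1: 0x3C = 00111100, payload 0111100 (7 bits).
Concatenate: 0111100 = 0x3C (7 bits → U+003C).

U+003C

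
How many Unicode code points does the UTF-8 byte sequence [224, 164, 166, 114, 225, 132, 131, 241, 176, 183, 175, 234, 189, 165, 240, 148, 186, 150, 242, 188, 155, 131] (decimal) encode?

7

Byte at offset 0: 0xE0 = 11100000 → 3-byte char (#1). Advance 3.
Byte at offset 3: 0x72 = 01110010 → 1-byte char (#2). Advance 1.
Byte at offset 4: 0xE1 = 11100001 → 3-byte char (#3). Advance 3.
Byte at offset 7: 0xF1 = 11110001 → 4-byte char (#4). Advance 4.
Byte at offset 11: 0xEA = 11101010 → 3-byte char (#5). Advance 3.
Byte at offset 14: 0xF0 = 11110000 → 4-byte char (#6). Advance 4.
Byte at offset 18: 0xF2 = 11110010 → 4-byte char (#7). Advance 4.
Reached end at offset 22 after 7 code points.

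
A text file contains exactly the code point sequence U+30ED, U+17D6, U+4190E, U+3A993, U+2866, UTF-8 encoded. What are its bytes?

U+30ED: 3-byte form → E3 83 AD.
U+17D6: 3-byte form → E1 9F 96.
U+4190E: 4-byte form → F1 81 A4 8E.
U+3A993: 4-byte form → F0 BA A6 93.
U+2866: 3-byte form → E2 A1 A6.
Concatenated (17 bytes): E3 83 AD E1 9F 96 F1 81 A4 8E F0 BA A6 93 E2 A1 A6.

E3 83 AD E1 9F 96 F1 81 A4 8E F0 BA A6 93 E2 A1 A6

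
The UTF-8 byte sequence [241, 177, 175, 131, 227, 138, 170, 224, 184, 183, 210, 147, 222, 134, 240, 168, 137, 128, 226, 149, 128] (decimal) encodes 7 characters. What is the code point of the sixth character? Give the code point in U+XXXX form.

Offset 0: leading byte 0xF1 = 11110001 → 4-byte char #1 = F1 B1 AF 83.
Offset 4: leading byte 0xE3 = 11100011 → 3-byte char #2 = E3 8A AA.
Offset 7: leading byte 0xE0 = 11100000 → 3-byte char #3 = E0 B8 B7.
Offset 10: leading byte 0xD2 = 11010010 → 2-byte char #4 = D2 93.
Offset 12: leading byte 0xDE = 11011110 → 2-byte char #5 = DE 86.
Offset 14: leading byte 0xF0 = 11110000 → 4-byte char #6 = F0 A8 89 80.
Leading byte 0xF0 = 11110000 matches 11110xxx → 4-byte sequence.
Byte 1: 0xF0 = 11110000, payload 000 (3 bits).
Byte 2: 0xA8 = 10101000 (10xxxxxx ✓), payload 101000.
Byte 3: 0x89 = 10001001 (10xxxxxx ✓), payload 001001.
Byte 4: 0x80 = 10000000 (10xxxxxx ✓), payload 000000.
Concatenate: 000101000001001000000 = 0x28240 (21 bits → U+28240).

U+28240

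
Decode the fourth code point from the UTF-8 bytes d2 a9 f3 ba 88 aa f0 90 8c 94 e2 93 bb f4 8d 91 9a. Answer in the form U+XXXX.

U+24FB

Offset 0: leading byte 0xD2 = 11010010 → 2-byte char #1 = D2 A9.
Offset 2: leading byte 0xF3 = 11110011 → 4-byte char #2 = F3 BA 88 AA.
Offset 6: leading byte 0xF0 = 11110000 → 4-byte char #3 = F0 90 8C 94.
Offset 10: leading byte 0xE2 = 11100010 → 3-byte char #4 = E2 93 BB.
Leading byte 0xE2 = 11100010 matches 1110xxxx → 3-byte sequence.
Byte 1: 0xE2 = 11100010, payload 0010 (4 bits).
Byte 2: 0x93 = 10010011 (10xxxxxx ✓), payload 010011.
Byte 3: 0xBB = 10111011 (10xxxxxx ✓), payload 111011.
Concatenate: 0010010011111011 = 0x24FB (16 bits → U+24FB).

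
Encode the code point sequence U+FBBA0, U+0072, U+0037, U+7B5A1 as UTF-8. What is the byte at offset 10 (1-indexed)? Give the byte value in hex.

1-indexed offset 10 is 0-indexed offset 9.
U+FBBA0 → 4-byte form F3 BB AE A0 at offsets 0–3.
U+0072 → 1-byte form 72 at offsets 4–4.
U+0037 → 1-byte form 37 at offsets 5–5.
U+7B5A1 → 4-byte form F1 BB 96 A1 at offsets 6–9.
Offset 9 falls in char 4's range; it's byte 4 of F1 BB 96 A1 = 0xA1.

0xA1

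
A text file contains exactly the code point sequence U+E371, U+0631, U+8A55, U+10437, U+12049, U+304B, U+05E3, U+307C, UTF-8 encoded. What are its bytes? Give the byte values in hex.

EE 8D B1 D8 B1 E8 A9 95 F0 90 90 B7 F0 92 81 89 E3 81 8B D7 A3 E3 81 BC

U+E371: 3-byte form → EE 8D B1.
U+0631: 2-byte form → D8 B1.
U+8A55: 3-byte form → E8 A9 95.
U+10437: 4-byte form → F0 90 90 B7.
U+12049: 4-byte form → F0 92 81 89.
U+304B: 3-byte form → E3 81 8B.
U+05E3: 2-byte form → D7 A3.
U+307C: 3-byte form → E3 81 BC.
Concatenated (24 bytes): EE 8D B1 D8 B1 E8 A9 95 F0 90 90 B7 F0 92 81 89 E3 81 8B D7 A3 E3 81 BC.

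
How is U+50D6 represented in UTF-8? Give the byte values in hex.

U+50D6 = 0x50D6 = 20694 decimal. In range U+0800–U+FFFF → 3-byte form: 1110xxxx 10xxxxxx 10xxxxxx.
Binary (16 bits): 0101000011010110.
Split 4+6+6: 0101 | 000011 | 010110.
Byte 1: 11100101 = 0xE5.
Byte 2: 10000011 = 0x83.
Byte 3: 10010110 = 0x96.

E5 83 96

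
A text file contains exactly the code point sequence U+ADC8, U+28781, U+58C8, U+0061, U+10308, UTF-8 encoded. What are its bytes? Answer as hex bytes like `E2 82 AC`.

U+ADC8: 3-byte form → EA B7 88.
U+28781: 4-byte form → F0 A8 9E 81.
U+58C8: 3-byte form → E5 A3 88.
U+0061: 1-byte form → 61.
U+10308: 4-byte form → F0 90 8C 88.
Concatenated (15 bytes): EA B7 88 F0 A8 9E 81 E5 A3 88 61 F0 90 8C 88.

EA B7 88 F0 A8 9E 81 E5 A3 88 61 F0 90 8C 88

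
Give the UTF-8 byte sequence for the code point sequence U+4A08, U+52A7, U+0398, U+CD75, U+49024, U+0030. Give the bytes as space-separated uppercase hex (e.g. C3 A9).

U+4A08: 3-byte form → E4 A8 88.
U+52A7: 3-byte form → E5 8A A7.
U+0398: 2-byte form → CE 98.
U+CD75: 3-byte form → EC B5 B5.
U+49024: 4-byte form → F1 89 80 A4.
U+0030: 1-byte form → 30.
Concatenated (16 bytes): E4 A8 88 E5 8A A7 CE 98 EC B5 B5 F1 89 80 A4 30.

E4 A8 88 E5 8A A7 CE 98 EC B5 B5 F1 89 80 A4 30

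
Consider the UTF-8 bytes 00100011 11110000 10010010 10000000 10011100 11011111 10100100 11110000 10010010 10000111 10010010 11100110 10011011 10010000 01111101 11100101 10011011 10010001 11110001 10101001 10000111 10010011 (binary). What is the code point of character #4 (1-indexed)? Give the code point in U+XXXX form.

U+121D2

Offset 0: leading byte 0x23 = 00100011 → 1-byte char #1 = 23.
Offset 1: leading byte 0xF0 = 11110000 → 4-byte char #2 = F0 92 80 9C.
Offset 5: leading byte 0xDF = 11011111 → 2-byte char #3 = DF A4.
Offset 7: leading byte 0xF0 = 11110000 → 4-byte char #4 = F0 92 87 92.
Leading byte 0xF0 = 11110000 matches 11110xxx → 4-byte sequence.
Byte 1: 0xF0 = 11110000, payload 000 (3 bits).
Byte 2: 0x92 = 10010010 (10xxxxxx ✓), payload 010010.
Byte 3: 0x87 = 10000111 (10xxxxxx ✓), payload 000111.
Byte 4: 0x92 = 10010010 (10xxxxxx ✓), payload 010010.
Concatenate: 000010010000111010010 = 0x121D2 (21 bits → U+121D2).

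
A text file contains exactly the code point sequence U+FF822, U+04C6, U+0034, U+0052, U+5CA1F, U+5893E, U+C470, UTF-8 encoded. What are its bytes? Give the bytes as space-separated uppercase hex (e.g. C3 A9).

U+FF822: 4-byte form → F3 BF A0 A2.
U+04C6: 2-byte form → D3 86.
U+0034: 1-byte form → 34.
U+0052: 1-byte form → 52.
U+5CA1F: 4-byte form → F1 9C A8 9F.
U+5893E: 4-byte form → F1 98 A4 BE.
U+C470: 3-byte form → EC 91 B0.
Concatenated (19 bytes): F3 BF A0 A2 D3 86 34 52 F1 9C A8 9F F1 98 A4 BE EC 91 B0.

F3 BF A0 A2 D3 86 34 52 F1 9C A8 9F F1 98 A4 BE EC 91 B0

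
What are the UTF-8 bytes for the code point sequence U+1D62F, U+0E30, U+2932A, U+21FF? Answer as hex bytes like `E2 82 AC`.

F0 9D 98 AF E0 B8 B0 F0 A9 8C AA E2 87 BF

U+1D62F: 4-byte form → F0 9D 98 AF.
U+0E30: 3-byte form → E0 B8 B0.
U+2932A: 4-byte form → F0 A9 8C AA.
U+21FF: 3-byte form → E2 87 BF.
Concatenated (14 bytes): F0 9D 98 AF E0 B8 B0 F0 A9 8C AA E2 87 BF.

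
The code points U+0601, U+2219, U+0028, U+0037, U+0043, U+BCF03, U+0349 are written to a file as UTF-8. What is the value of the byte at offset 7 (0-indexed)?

U+0601 → 2-byte form D8 81 at offsets 0–1.
U+2219 → 3-byte form E2 88 99 at offsets 2–4.
U+0028 → 1-byte form 28 at offsets 5–5.
U+0037 → 1-byte form 37 at offsets 6–6.
U+0043 → 1-byte form 43 at offsets 7–7.
Offset 7 falls in char 5's range; it's byte 1 of 43 = 0x43.

0x43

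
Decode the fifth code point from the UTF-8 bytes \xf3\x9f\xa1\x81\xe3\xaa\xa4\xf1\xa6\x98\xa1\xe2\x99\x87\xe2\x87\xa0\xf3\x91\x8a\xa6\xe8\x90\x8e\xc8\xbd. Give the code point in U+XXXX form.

U+21E0

Offset 0: leading byte 0xF3 = 11110011 → 4-byte char #1 = F3 9F A1 81.
Offset 4: leading byte 0xE3 = 11100011 → 3-byte char #2 = E3 AA A4.
Offset 7: leading byte 0xF1 = 11110001 → 4-byte char #3 = F1 A6 98 A1.
Offset 11: leading byte 0xE2 = 11100010 → 3-byte char #4 = E2 99 87.
Offset 14: leading byte 0xE2 = 11100010 → 3-byte char #5 = E2 87 A0.
Leading byte 0xE2 = 11100010 matches 1110xxxx → 3-byte sequence.
Byte 1: 0xE2 = 11100010, payload 0010 (4 bits).
Byte 2: 0x87 = 10000111 (10xxxxxx ✓), payload 000111.
Byte 3: 0xA0 = 10100000 (10xxxxxx ✓), payload 100000.
Concatenate: 0010000111100000 = 0x21E0 (16 bits → U+21E0).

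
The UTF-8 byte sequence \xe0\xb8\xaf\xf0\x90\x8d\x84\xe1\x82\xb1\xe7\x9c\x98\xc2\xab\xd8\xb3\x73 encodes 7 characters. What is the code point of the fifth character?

Offset 0: leading byte 0xE0 = 11100000 → 3-byte char #1 = E0 B8 AF.
Offset 3: leading byte 0xF0 = 11110000 → 4-byte char #2 = F0 90 8D 84.
Offset 7: leading byte 0xE1 = 11100001 → 3-byte char #3 = E1 82 B1.
Offset 10: leading byte 0xE7 = 11100111 → 3-byte char #4 = E7 9C 98.
Offset 13: leading byte 0xC2 = 11000010 → 2-byte char #5 = C2 AB.
Leading byte 0xC2 = 11000010 matches 110xxxxx → 2-byte sequence.
Byte 1: 0xC2 = 11000010, payload 00010 (5 bits).
Byte 2: 0xAB = 10101011 (10xxxxxx ✓), payload 101011.
Concatenate: 00010101011 = 0xAB (11 bits → U+00AB).

U+00AB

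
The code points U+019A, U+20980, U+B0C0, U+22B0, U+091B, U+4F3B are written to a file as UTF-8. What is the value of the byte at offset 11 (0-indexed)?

U+019A → 2-byte form C6 9A at offsets 0–1.
U+20980 → 4-byte form F0 A0 A6 80 at offsets 2–5.
U+B0C0 → 3-byte form EB 83 80 at offsets 6–8.
U+22B0 → 3-byte form E2 8A B0 at offsets 9–11.
Offset 11 falls in char 4's range; it's byte 3 of E2 8A B0 = 0xB0.

0xB0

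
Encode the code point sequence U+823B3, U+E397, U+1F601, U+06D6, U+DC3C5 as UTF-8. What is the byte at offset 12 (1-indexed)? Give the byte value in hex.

1-indexed offset 12 is 0-indexed offset 11.
U+823B3 → 4-byte form F2 82 8E B3 at offsets 0–3.
U+E397 → 3-byte form EE 8E 97 at offsets 4–6.
U+1F601 → 4-byte form F0 9F 98 81 at offsets 7–10.
U+06D6 → 2-byte form DB 96 at offsets 11–12.
Offset 11 falls in char 4's range; it's byte 1 of DB 96 = 0xDB.

0xDB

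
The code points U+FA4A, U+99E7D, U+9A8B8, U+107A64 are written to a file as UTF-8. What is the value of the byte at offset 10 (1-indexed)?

0xA2

1-indexed offset 10 is 0-indexed offset 9.
U+FA4A → 3-byte form EF A9 8A at offsets 0–2.
U+99E7D → 4-byte form F2 99 B9 BD at offsets 3–6.
U+9A8B8 → 4-byte form F2 9A A2 B8 at offsets 7–10.
Offset 9 falls in char 3's range; it's byte 3 of F2 9A A2 B8 = 0xA2.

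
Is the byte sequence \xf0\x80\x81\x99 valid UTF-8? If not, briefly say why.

invalid (overlong encoding)

Leading byte 0xF0 = 11110000 → 4-byte form.
Continuation bytes all match 10xxxxxx. Payload decodes to 0x59.
But 0x59 < 0x10000, the minimum for a 4-byte sequence — this is an overlong encoding.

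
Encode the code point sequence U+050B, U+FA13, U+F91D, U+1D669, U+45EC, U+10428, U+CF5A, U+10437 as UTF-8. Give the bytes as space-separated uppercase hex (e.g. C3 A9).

D4 8B EF A8 93 EF A4 9D F0 9D 99 A9 E4 97 AC F0 90 90 A8 EC BD 9A F0 90 90 B7

U+050B: 2-byte form → D4 8B.
U+FA13: 3-byte form → EF A8 93.
U+F91D: 3-byte form → EF A4 9D.
U+1D669: 4-byte form → F0 9D 99 A9.
U+45EC: 3-byte form → E4 97 AC.
U+10428: 4-byte form → F0 90 90 A8.
U+CF5A: 3-byte form → EC BD 9A.
U+10437: 4-byte form → F0 90 90 B7.
Concatenated (26 bytes): D4 8B EF A8 93 EF A4 9D F0 9D 99 A9 E4 97 AC F0 90 90 A8 EC BD 9A F0 90 90 B7.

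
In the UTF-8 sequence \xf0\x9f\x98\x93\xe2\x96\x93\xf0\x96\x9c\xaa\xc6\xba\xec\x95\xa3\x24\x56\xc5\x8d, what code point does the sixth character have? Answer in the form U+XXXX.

Offset 0: leading byte 0xF0 = 11110000 → 4-byte char #1 = F0 9F 98 93.
Offset 4: leading byte 0xE2 = 11100010 → 3-byte char #2 = E2 96 93.
Offset 7: leading byte 0xF0 = 11110000 → 4-byte char #3 = F0 96 9C AA.
Offset 11: leading byte 0xC6 = 11000110 → 2-byte char #4 = C6 BA.
Offset 13: leading byte 0xEC = 11101100 → 3-byte char #5 = EC 95 A3.
Offset 16: leading byte 0x24 = 00100100 → 1-byte char #6 = 24.
Leading byte 0x24 = 00100100 matches 0xxxxxxx → 1-byte sequence.
Byte 1: 0x24 = 00100100, payload 0100100 (7 bits).
Concatenate: 0100100 = 0x24 (7 bits → U+0024).

U+0024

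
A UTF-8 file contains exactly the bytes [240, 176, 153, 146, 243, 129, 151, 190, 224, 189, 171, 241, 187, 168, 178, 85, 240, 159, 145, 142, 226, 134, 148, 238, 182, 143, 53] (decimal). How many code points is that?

Byte at offset 0: 0xF0 = 11110000 → 4-byte char (#1). Advance 4.
Byte at offset 4: 0xF3 = 11110011 → 4-byte char (#2). Advance 4.
Byte at offset 8: 0xE0 = 11100000 → 3-byte char (#3). Advance 3.
Byte at offset 11: 0xF1 = 11110001 → 4-byte char (#4). Advance 4.
Byte at offset 15: 0x55 = 01010101 → 1-byte char (#5). Advance 1.
Byte at offset 16: 0xF0 = 11110000 → 4-byte char (#6). Advance 4.
Byte at offset 20: 0xE2 = 11100010 → 3-byte char (#7). Advance 3.
Byte at offset 23: 0xEE = 11101110 → 3-byte char (#8). Advance 3.
Byte at offset 26: 0x35 = 00110101 → 1-byte char (#9). Advance 1.
Reached end at offset 27 after 9 code points.

9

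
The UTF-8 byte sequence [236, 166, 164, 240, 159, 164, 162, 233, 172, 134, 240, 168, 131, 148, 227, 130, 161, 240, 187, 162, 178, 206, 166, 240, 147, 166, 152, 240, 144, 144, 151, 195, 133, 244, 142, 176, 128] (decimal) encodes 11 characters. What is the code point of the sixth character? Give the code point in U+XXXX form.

U+3B8B2

Offset 0: leading byte 0xEC = 11101100 → 3-byte char #1 = EC A6 A4.
Offset 3: leading byte 0xF0 = 11110000 → 4-byte char #2 = F0 9F A4 A2.
Offset 7: leading byte 0xE9 = 11101001 → 3-byte char #3 = E9 AC 86.
Offset 10: leading byte 0xF0 = 11110000 → 4-byte char #4 = F0 A8 83 94.
Offset 14: leading byte 0xE3 = 11100011 → 3-byte char #5 = E3 82 A1.
Offset 17: leading byte 0xF0 = 11110000 → 4-byte char #6 = F0 BB A2 B2.
Leading byte 0xF0 = 11110000 matches 11110xxx → 4-byte sequence.
Byte 1: 0xF0 = 11110000, payload 000 (3 bits).
Byte 2: 0xBB = 10111011 (10xxxxxx ✓), payload 111011.
Byte 3: 0xA2 = 10100010 (10xxxxxx ✓), payload 100010.
Byte 4: 0xB2 = 10110010 (10xxxxxx ✓), payload 110010.
Concatenate: 000111011100010110010 = 0x3B8B2 (21 bits → U+3B8B2).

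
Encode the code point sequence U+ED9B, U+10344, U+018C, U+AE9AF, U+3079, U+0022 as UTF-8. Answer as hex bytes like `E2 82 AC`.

EE B6 9B F0 90 8D 84 C6 8C F2 AE A6 AF E3 81 B9 22

U+ED9B: 3-byte form → EE B6 9B.
U+10344: 4-byte form → F0 90 8D 84.
U+018C: 2-byte form → C6 8C.
U+AE9AF: 4-byte form → F2 AE A6 AF.
U+3079: 3-byte form → E3 81 B9.
U+0022: 1-byte form → 22.
Concatenated (17 bytes): EE B6 9B F0 90 8D 84 C6 8C F2 AE A6 AF E3 81 B9 22.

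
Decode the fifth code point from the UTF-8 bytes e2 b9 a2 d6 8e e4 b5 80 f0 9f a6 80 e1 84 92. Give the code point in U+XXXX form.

U+1112

Offset 0: leading byte 0xE2 = 11100010 → 3-byte char #1 = E2 B9 A2.
Offset 3: leading byte 0xD6 = 11010110 → 2-byte char #2 = D6 8E.
Offset 5: leading byte 0xE4 = 11100100 → 3-byte char #3 = E4 B5 80.
Offset 8: leading byte 0xF0 = 11110000 → 4-byte char #4 = F0 9F A6 80.
Offset 12: leading byte 0xE1 = 11100001 → 3-byte char #5 = E1 84 92.
Leading byte 0xE1 = 11100001 matches 1110xxxx → 3-byte sequence.
Byte 1: 0xE1 = 11100001, payload 0001 (4 bits).
Byte 2: 0x84 = 10000100 (10xxxxxx ✓), payload 000100.
Byte 3: 0x92 = 10010010 (10xxxxxx ✓), payload 010010.
Concatenate: 0001000100010010 = 0x1112 (16 bits → U+1112).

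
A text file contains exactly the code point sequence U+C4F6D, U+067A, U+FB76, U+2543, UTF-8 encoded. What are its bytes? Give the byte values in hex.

F3 84 BD AD D9 BA EF AD B6 E2 95 83

U+C4F6D: 4-byte form → F3 84 BD AD.
U+067A: 2-byte form → D9 BA.
U+FB76: 3-byte form → EF AD B6.
U+2543: 3-byte form → E2 95 83.
Concatenated (12 bytes): F3 84 BD AD D9 BA EF AD B6 E2 95 83.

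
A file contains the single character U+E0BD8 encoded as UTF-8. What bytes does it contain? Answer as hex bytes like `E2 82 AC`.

U+E0BD8 = 0xE0BD8 = 920536 decimal. In range U+10000–U+10FFFF → 4-byte form: 11110xxx 10xxxxxx 10xxxxxx 10xxxxxx.
Binary (21 bits): 011100000101111011000.
Split 3+6+6+6: 011 | 100000 | 101111 | 011000.
Byte 1: 11110011 = 0xF3.
Byte 2: 10100000 = 0xA0.
Byte 3: 10101111 = 0xAF.
Byte 4: 10011000 = 0x98.

F3 A0 AF 98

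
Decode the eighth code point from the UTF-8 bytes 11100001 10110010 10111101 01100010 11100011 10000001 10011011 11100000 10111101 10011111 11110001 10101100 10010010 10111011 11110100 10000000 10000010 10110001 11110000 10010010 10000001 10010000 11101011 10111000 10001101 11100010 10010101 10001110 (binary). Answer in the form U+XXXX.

U+BE0D

Offset 0: leading byte 0xE1 = 11100001 → 3-byte char #1 = E1 B2 BD.
Offset 3: leading byte 0x62 = 01100010 → 1-byte char #2 = 62.
Offset 4: leading byte 0xE3 = 11100011 → 3-byte char #3 = E3 81 9B.
Offset 7: leading byte 0xE0 = 11100000 → 3-byte char #4 = E0 BD 9F.
Offset 10: leading byte 0xF1 = 11110001 → 4-byte char #5 = F1 AC 92 BB.
Offset 14: leading byte 0xF4 = 11110100 → 4-byte char #6 = F4 80 82 B1.
Offset 18: leading byte 0xF0 = 11110000 → 4-byte char #7 = F0 92 81 90.
Offset 22: leading byte 0xEB = 11101011 → 3-byte char #8 = EB B8 8D.
Leading byte 0xEB = 11101011 matches 1110xxxx → 3-byte sequence.
Byte 1: 0xEB = 11101011, payload 1011 (4 bits).
Byte 2: 0xB8 = 10111000 (10xxxxxx ✓), payload 111000.
Byte 3: 0x8D = 10001101 (10xxxxxx ✓), payload 001101.
Concatenate: 1011111000001101 = 0xBE0D (16 bits → U+BE0D).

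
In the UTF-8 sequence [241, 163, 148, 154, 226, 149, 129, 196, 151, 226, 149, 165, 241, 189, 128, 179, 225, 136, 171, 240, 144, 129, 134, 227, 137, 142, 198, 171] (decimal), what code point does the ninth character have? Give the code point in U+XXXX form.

U+01AB

Offset 0: leading byte 0xF1 = 11110001 → 4-byte char #1 = F1 A3 94 9A.
Offset 4: leading byte 0xE2 = 11100010 → 3-byte char #2 = E2 95 81.
Offset 7: leading byte 0xC4 = 11000100 → 2-byte char #3 = C4 97.
Offset 9: leading byte 0xE2 = 11100010 → 3-byte char #4 = E2 95 A5.
Offset 12: leading byte 0xF1 = 11110001 → 4-byte char #5 = F1 BD 80 B3.
Offset 16: leading byte 0xE1 = 11100001 → 3-byte char #6 = E1 88 AB.
Offset 19: leading byte 0xF0 = 11110000 → 4-byte char #7 = F0 90 81 86.
Offset 23: leading byte 0xE3 = 11100011 → 3-byte char #8 = E3 89 8E.
Offset 26: leading byte 0xC6 = 11000110 → 2-byte char #9 = C6 AB.
Leading byte 0xC6 = 11000110 matches 110xxxxx → 2-byte sequence.
Byte 1: 0xC6 = 11000110, payload 00110 (5 bits).
Byte 2: 0xAB = 10101011 (10xxxxxx ✓), payload 101011.
Concatenate: 00110101011 = 0x1AB (11 bits → U+01AB).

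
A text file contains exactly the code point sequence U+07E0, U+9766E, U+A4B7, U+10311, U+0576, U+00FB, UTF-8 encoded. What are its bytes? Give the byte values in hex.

DF A0 F2 97 99 AE EA 92 B7 F0 90 8C 91 D5 B6 C3 BB

U+07E0: 2-byte form → DF A0.
U+9766E: 4-byte form → F2 97 99 AE.
U+A4B7: 3-byte form → EA 92 B7.
U+10311: 4-byte form → F0 90 8C 91.
U+0576: 2-byte form → D5 B6.
U+00FB: 2-byte form → C3 BB.
Concatenated (17 bytes): DF A0 F2 97 99 AE EA 92 B7 F0 90 8C 91 D5 B6 C3 BB.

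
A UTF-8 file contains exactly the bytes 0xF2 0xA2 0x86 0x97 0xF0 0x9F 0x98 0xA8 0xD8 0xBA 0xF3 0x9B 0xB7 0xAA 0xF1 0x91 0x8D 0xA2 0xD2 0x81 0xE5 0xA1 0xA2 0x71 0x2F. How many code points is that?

9

Byte at offset 0: 0xF2 = 11110010 → 4-byte char (#1). Advance 4.
Byte at offset 4: 0xF0 = 11110000 → 4-byte char (#2). Advance 4.
Byte at offset 8: 0xD8 = 11011000 → 2-byte char (#3). Advance 2.
Byte at offset 10: 0xF3 = 11110011 → 4-byte char (#4). Advance 4.
Byte at offset 14: 0xF1 = 11110001 → 4-byte char (#5). Advance 4.
Byte at offset 18: 0xD2 = 11010010 → 2-byte char (#6). Advance 2.
Byte at offset 20: 0xE5 = 11100101 → 3-byte char (#7). Advance 3.
Byte at offset 23: 0x71 = 01110001 → 1-byte char (#8). Advance 1.
Byte at offset 24: 0x2F = 00101111 → 1-byte char (#9). Advance 1.
Reached end at offset 25 after 9 code points.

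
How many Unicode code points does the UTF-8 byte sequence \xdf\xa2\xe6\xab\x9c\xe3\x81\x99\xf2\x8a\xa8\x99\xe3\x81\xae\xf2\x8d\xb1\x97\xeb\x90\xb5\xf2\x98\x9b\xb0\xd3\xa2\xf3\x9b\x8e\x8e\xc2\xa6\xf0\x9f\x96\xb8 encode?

Byte at offset 0: 0xDF = 11011111 → 2-byte char (#1). Advance 2.
Byte at offset 2: 0xE6 = 11100110 → 3-byte char (#2). Advance 3.
Byte at offset 5: 0xE3 = 11100011 → 3-byte char (#3). Advance 3.
Byte at offset 8: 0xF2 = 11110010 → 4-byte char (#4). Advance 4.
Byte at offset 12: 0xE3 = 11100011 → 3-byte char (#5). Advance 3.
Byte at offset 15: 0xF2 = 11110010 → 4-byte char (#6). Advance 4.
Byte at offset 19: 0xEB = 11101011 → 3-byte char (#7). Advance 3.
Byte at offset 22: 0xF2 = 11110010 → 4-byte char (#8). Advance 4.
Byte at offset 26: 0xD3 = 11010011 → 2-byte char (#9). Advance 2.
Byte at offset 28: 0xF3 = 11110011 → 4-byte char (#10). Advance 4.
Byte at offset 32: 0xC2 = 11000010 → 2-byte char (#11). Advance 2.
Byte at offset 34: 0xF0 = 11110000 → 4-byte char (#12). Advance 4.
Reached end at offset 38 after 12 code points.

12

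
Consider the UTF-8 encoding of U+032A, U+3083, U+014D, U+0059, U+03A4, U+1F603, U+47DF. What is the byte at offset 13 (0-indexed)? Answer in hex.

U+032A → 2-byte form CC AA at offsets 0–1.
U+3083 → 3-byte form E3 82 83 at offsets 2–4.
U+014D → 2-byte form C5 8D at offsets 5–6.
U+0059 → 1-byte form 59 at offsets 7–7.
U+03A4 → 2-byte form CE A4 at offsets 8–9.
U+1F603 → 4-byte form F0 9F 98 83 at offsets 10–13.
Offset 13 falls in char 6's range; it's byte 4 of F0 9F 98 83 = 0x83.

0x83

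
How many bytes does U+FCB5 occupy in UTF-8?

3

U+FCB5 = 0xFCB5. UTF-8 uses 1 byte below 0x80, 2 below 0x800, 3 below 0x10000, 4 up to 0x10FFFF. 0xFCB5 is in U+0800–U+FFFF → 3 bytes.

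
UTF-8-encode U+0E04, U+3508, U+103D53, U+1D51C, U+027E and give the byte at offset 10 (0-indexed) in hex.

0xF0

U+0E04 → 3-byte form E0 B8 84 at offsets 0–2.
U+3508 → 3-byte form E3 94 88 at offsets 3–5.
U+103D53 → 4-byte form F4 83 B5 93 at offsets 6–9.
U+1D51C → 4-byte form F0 9D 94 9C at offsets 10–13.
Offset 10 falls in char 4's range; it's byte 1 of F0 9D 94 9C = 0xF0.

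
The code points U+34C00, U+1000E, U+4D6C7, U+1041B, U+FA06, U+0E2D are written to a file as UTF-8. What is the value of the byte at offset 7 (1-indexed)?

1-indexed offset 7 is 0-indexed offset 6.
U+34C00 → 4-byte form F0 B4 B0 80 at offsets 0–3.
U+1000E → 4-byte form F0 90 80 8E at offsets 4–7.
Offset 6 falls in char 2's range; it's byte 3 of F0 90 80 8E = 0x80.

0x80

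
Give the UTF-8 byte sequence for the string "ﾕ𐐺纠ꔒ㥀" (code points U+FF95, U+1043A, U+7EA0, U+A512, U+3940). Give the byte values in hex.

EF BE 95 F0 90 90 BA E7 BA A0 EA 94 92 E3 A5 80

U+FF95: 3-byte form → EF BE 95.
U+1043A: 4-byte form → F0 90 90 BA.
U+7EA0: 3-byte form → E7 BA A0.
U+A512: 3-byte form → EA 94 92.
U+3940: 3-byte form → E3 A5 80.
Concatenated (16 bytes): EF BE 95 F0 90 90 BA E7 BA A0 EA 94 92 E3 A5 80.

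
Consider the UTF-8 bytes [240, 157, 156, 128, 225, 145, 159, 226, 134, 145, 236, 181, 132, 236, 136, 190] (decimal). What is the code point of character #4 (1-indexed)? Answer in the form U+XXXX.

Offset 0: leading byte 0xF0 = 11110000 → 4-byte char #1 = F0 9D 9C 80.
Offset 4: leading byte 0xE1 = 11100001 → 3-byte char #2 = E1 91 9F.
Offset 7: leading byte 0xE2 = 11100010 → 3-byte char #3 = E2 86 91.
Offset 10: leading byte 0xEC = 11101100 → 3-byte char #4 = EC B5 84.
Leading byte 0xEC = 11101100 matches 1110xxxx → 3-byte sequence.
Byte 1: 0xEC = 11101100, payload 1100 (4 bits).
Byte 2: 0xB5 = 10110101 (10xxxxxx ✓), payload 110101.
Byte 3: 0x84 = 10000100 (10xxxxxx ✓), payload 000100.
Concatenate: 1100110101000100 = 0xCD44 (16 bits → U+CD44).

U+CD44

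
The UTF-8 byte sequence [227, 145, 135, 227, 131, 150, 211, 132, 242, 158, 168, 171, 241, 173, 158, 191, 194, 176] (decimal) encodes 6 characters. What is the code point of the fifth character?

U+6D7BF

Offset 0: leading byte 0xE3 = 11100011 → 3-byte char #1 = E3 91 87.
Offset 3: leading byte 0xE3 = 11100011 → 3-byte char #2 = E3 83 96.
Offset 6: leading byte 0xD3 = 11010011 → 2-byte char #3 = D3 84.
Offset 8: leading byte 0xF2 = 11110010 → 4-byte char #4 = F2 9E A8 AB.
Offset 12: leading byte 0xF1 = 11110001 → 4-byte char #5 = F1 AD 9E BF.
Leading byte 0xF1 = 11110001 matches 11110xxx → 4-byte sequence.
Byte 1: 0xF1 = 11110001, payload 001 (3 bits).
Byte 2: 0xAD = 10101101 (10xxxxxx ✓), payload 101101.
Byte 3: 0x9E = 10011110 (10xxxxxx ✓), payload 011110.
Byte 4: 0xBF = 10111111 (10xxxxxx ✓), payload 111111.
Concatenate: 001101101011110111111 = 0x6D7BF (21 bits → U+6D7BF).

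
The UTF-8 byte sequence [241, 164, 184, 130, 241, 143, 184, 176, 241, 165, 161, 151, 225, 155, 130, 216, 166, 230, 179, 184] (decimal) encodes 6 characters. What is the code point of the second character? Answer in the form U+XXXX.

Offset 0: leading byte 0xF1 = 11110001 → 4-byte char #1 = F1 A4 B8 82.
Offset 4: leading byte 0xF1 = 11110001 → 4-byte char #2 = F1 8F B8 B0.
Leading byte 0xF1 = 11110001 matches 11110xxx → 4-byte sequence.
Byte 1: 0xF1 = 11110001, payload 001 (3 bits).
Byte 2: 0x8F = 10001111 (10xxxxxx ✓), payload 001111.
Byte 3: 0xB8 = 10111000 (10xxxxxx ✓), payload 111000.
Byte 4: 0xB0 = 10110000 (10xxxxxx ✓), payload 110000.
Concatenate: 001001111111000110000 = 0x4FE30 (21 bits → U+4FE30).

U+4FE30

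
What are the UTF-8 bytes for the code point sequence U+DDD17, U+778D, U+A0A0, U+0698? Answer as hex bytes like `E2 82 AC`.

F3 9D B4 97 E7 9E 8D EA 82 A0 DA 98

U+DDD17: 4-byte form → F3 9D B4 97.
U+778D: 3-byte form → E7 9E 8D.
U+A0A0: 3-byte form → EA 82 A0.
U+0698: 2-byte form → DA 98.
Concatenated (12 bytes): F3 9D B4 97 E7 9E 8D EA 82 A0 DA 98.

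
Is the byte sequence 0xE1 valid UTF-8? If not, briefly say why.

invalid (sequence truncated)

Leading byte 0xE1 = 11100001 → 3-byte form, but only 1 byte is present.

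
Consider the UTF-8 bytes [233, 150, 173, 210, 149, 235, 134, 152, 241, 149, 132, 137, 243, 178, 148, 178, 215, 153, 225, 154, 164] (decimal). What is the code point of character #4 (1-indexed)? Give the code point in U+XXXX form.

U+55109

Offset 0: leading byte 0xE9 = 11101001 → 3-byte char #1 = E9 96 AD.
Offset 3: leading byte 0xD2 = 11010010 → 2-byte char #2 = D2 95.
Offset 5: leading byte 0xEB = 11101011 → 3-byte char #3 = EB 86 98.
Offset 8: leading byte 0xF1 = 11110001 → 4-byte char #4 = F1 95 84 89.
Leading byte 0xF1 = 11110001 matches 11110xxx → 4-byte sequence.
Byte 1: 0xF1 = 11110001, payload 001 (3 bits).
Byte 2: 0x95 = 10010101 (10xxxxxx ✓), payload 010101.
Byte 3: 0x84 = 10000100 (10xxxxxx ✓), payload 000100.
Byte 4: 0x89 = 10001001 (10xxxxxx ✓), payload 001001.
Concatenate: 001010101000100001001 = 0x55109 (21 bits → U+55109).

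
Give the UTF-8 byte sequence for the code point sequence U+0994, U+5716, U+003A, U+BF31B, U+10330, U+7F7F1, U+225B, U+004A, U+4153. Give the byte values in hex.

E0 A6 94 E5 9C 96 3A F2 BF 8C 9B F0 90 8C B0 F1 BF 9F B1 E2 89 9B 4A E4 85 93

U+0994: 3-byte form → E0 A6 94.
U+5716: 3-byte form → E5 9C 96.
U+003A: 1-byte form → 3A.
U+BF31B: 4-byte form → F2 BF 8C 9B.
U+10330: 4-byte form → F0 90 8C B0.
U+7F7F1: 4-byte form → F1 BF 9F B1.
U+225B: 3-byte form → E2 89 9B.
U+004A: 1-byte form → 4A.
U+4153: 3-byte form → E4 85 93.
Concatenated (26 bytes): E0 A6 94 E5 9C 96 3A F2 BF 8C 9B F0 90 8C B0 F1 BF 9F B1 E2 89 9B 4A E4 85 93.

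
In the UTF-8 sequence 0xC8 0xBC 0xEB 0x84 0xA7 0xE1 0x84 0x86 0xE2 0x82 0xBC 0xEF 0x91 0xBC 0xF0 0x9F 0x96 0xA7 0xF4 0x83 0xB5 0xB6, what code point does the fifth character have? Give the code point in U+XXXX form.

Offset 0: leading byte 0xC8 = 11001000 → 2-byte char #1 = C8 BC.
Offset 2: leading byte 0xEB = 11101011 → 3-byte char #2 = EB 84 A7.
Offset 5: leading byte 0xE1 = 11100001 → 3-byte char #3 = E1 84 86.
Offset 8: leading byte 0xE2 = 11100010 → 3-byte char #4 = E2 82 BC.
Offset 11: leading byte 0xEF = 11101111 → 3-byte char #5 = EF 91 BC.
Leading byte 0xEF = 11101111 matches 1110xxxx → 3-byte sequence.
Byte 1: 0xEF = 11101111, payload 1111 (4 bits).
Byte 2: 0x91 = 10010001 (10xxxxxx ✓), payload 010001.
Byte 3: 0xBC = 10111100 (10xxxxxx ✓), payload 111100.
Concatenate: 1111010001111100 = 0xF47C (16 bits → U+F47C).

U+F47C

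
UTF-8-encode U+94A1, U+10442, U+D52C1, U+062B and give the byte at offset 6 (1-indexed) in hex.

1-indexed offset 6 is 0-indexed offset 5.
U+94A1 → 3-byte form E9 92 A1 at offsets 0–2.
U+10442 → 4-byte form F0 90 91 82 at offsets 3–6.
Offset 5 falls in char 2's range; it's byte 3 of F0 90 91 82 = 0x91.

0x91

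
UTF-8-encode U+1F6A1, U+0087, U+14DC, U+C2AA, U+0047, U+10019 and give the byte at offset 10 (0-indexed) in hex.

0x8A

U+1F6A1 → 4-byte form F0 9F 9A A1 at offsets 0–3.
U+0087 → 2-byte form C2 87 at offsets 4–5.
U+14DC → 3-byte form E1 93 9C at offsets 6–8.
U+C2AA → 3-byte form EC 8A AA at offsets 9–11.
Offset 10 falls in char 4's range; it's byte 2 of EC 8A AA = 0x8A.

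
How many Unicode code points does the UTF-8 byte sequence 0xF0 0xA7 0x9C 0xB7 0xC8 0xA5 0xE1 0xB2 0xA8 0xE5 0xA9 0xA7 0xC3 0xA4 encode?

Byte at offset 0: 0xF0 = 11110000 → 4-byte char (#1). Advance 4.
Byte at offset 4: 0xC8 = 11001000 → 2-byte char (#2). Advance 2.
Byte at offset 6: 0xE1 = 11100001 → 3-byte char (#3). Advance 3.
Byte at offset 9: 0xE5 = 11100101 → 3-byte char (#4). Advance 3.
Byte at offset 12: 0xC3 = 11000011 → 2-byte char (#5). Advance 2.
Reached end at offset 14 after 5 code points.

5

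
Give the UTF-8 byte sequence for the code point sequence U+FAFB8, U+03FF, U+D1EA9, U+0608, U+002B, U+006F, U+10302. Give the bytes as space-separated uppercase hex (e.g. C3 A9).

F3 BA BE B8 CF BF F3 91 BA A9 D8 88 2B 6F F0 90 8C 82

U+FAFB8: 4-byte form → F3 BA BE B8.
U+03FF: 2-byte form → CF BF.
U+D1EA9: 4-byte form → F3 91 BA A9.
U+0608: 2-byte form → D8 88.
U+002B: 1-byte form → 2B.
U+006F: 1-byte form → 6F.
U+10302: 4-byte form → F0 90 8C 82.
Concatenated (18 bytes): F3 BA BE B8 CF BF F3 91 BA A9 D8 88 2B 6F F0 90 8C 82.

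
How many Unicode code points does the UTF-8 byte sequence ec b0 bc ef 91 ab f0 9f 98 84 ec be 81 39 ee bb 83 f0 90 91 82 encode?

Byte at offset 0: 0xEC = 11101100 → 3-byte char (#1). Advance 3.
Byte at offset 3: 0xEF = 11101111 → 3-byte char (#2). Advance 3.
Byte at offset 6: 0xF0 = 11110000 → 4-byte char (#3). Advance 4.
Byte at offset 10: 0xEC = 11101100 → 3-byte char (#4). Advance 3.
Byte at offset 13: 0x39 = 00111001 → 1-byte char (#5). Advance 1.
Byte at offset 14: 0xEE = 11101110 → 3-byte char (#6). Advance 3.
Byte at offset 17: 0xF0 = 11110000 → 4-byte char (#7). Advance 4.
Reached end at offset 21 after 7 code points.

7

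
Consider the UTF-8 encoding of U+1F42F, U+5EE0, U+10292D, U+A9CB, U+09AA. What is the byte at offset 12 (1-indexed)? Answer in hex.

1-indexed offset 12 is 0-indexed offset 11.
U+1F42F → 4-byte form F0 9F 90 AF at offsets 0–3.
U+5EE0 → 3-byte form E5 BB A0 at offsets 4–6.
U+10292D → 4-byte form F4 82 A4 AD at offsets 7–10.
U+A9CB → 3-byte form EA A7 8B at offsets 11–13.
Offset 11 falls in char 4's range; it's byte 1 of EA A7 8B = 0xEA.

0xEA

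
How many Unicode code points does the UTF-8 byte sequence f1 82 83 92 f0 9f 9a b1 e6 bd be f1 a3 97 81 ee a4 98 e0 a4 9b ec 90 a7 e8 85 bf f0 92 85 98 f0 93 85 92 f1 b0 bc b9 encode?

Byte at offset 0: 0xF1 = 11110001 → 4-byte char (#1). Advance 4.
Byte at offset 4: 0xF0 = 11110000 → 4-byte char (#2). Advance 4.
Byte at offset 8: 0xE6 = 11100110 → 3-byte char (#3). Advance 3.
Byte at offset 11: 0xF1 = 11110001 → 4-byte char (#4). Advance 4.
Byte at offset 15: 0xEE = 11101110 → 3-byte char (#5). Advance 3.
Byte at offset 18: 0xE0 = 11100000 → 3-byte char (#6). Advance 3.
Byte at offset 21: 0xEC = 11101100 → 3-byte char (#7). Advance 3.
Byte at offset 24: 0xE8 = 11101000 → 3-byte char (#8). Advance 3.
Byte at offset 27: 0xF0 = 11110000 → 4-byte char (#9). Advance 4.
Byte at offset 31: 0xF0 = 11110000 → 4-byte char (#10). Advance 4.
Byte at offset 35: 0xF1 = 11110001 → 4-byte char (#11). Advance 4.
Reached end at offset 39 after 11 code points.

11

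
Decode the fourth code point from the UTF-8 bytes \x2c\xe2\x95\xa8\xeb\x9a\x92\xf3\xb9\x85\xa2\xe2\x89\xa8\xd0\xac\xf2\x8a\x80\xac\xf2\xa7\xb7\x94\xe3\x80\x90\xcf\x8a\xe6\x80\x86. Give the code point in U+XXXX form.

U+F9162

Offset 0: leading byte 0x2C = 00101100 → 1-byte char #1 = 2C.
Offset 1: leading byte 0xE2 = 11100010 → 3-byte char #2 = E2 95 A8.
Offset 4: leading byte 0xEB = 11101011 → 3-byte char #3 = EB 9A 92.
Offset 7: leading byte 0xF3 = 11110011 → 4-byte char #4 = F3 B9 85 A2.
Leading byte 0xF3 = 11110011 matches 11110xxx → 4-byte sequence.
Byte 1: 0xF3 = 11110011, payload 011 (3 bits).
Byte 2: 0xB9 = 10111001 (10xxxxxx ✓), payload 111001.
Byte 3: 0x85 = 10000101 (10xxxxxx ✓), payload 000101.
Byte 4: 0xA2 = 10100010 (10xxxxxx ✓), payload 100010.
Concatenate: 011111001000101100010 = 0xF9162 (21 bits → U+F9162).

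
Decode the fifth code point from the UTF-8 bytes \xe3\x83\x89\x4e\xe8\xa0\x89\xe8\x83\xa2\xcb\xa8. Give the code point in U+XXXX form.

Offset 0: leading byte 0xE3 = 11100011 → 3-byte char #1 = E3 83 89.
Offset 3: leading byte 0x4E = 01001110 → 1-byte char #2 = 4E.
Offset 4: leading byte 0xE8 = 11101000 → 3-byte char #3 = E8 A0 89.
Offset 7: leading byte 0xE8 = 11101000 → 3-byte char #4 = E8 83 A2.
Offset 10: leading byte 0xCB = 11001011 → 2-byte char #5 = CB A8.
Leading byte 0xCB = 11001011 matches 110xxxxx → 2-byte sequence.
Byte 1: 0xCB = 11001011, payload 01011 (5 bits).
Byte 2: 0xA8 = 10101000 (10xxxxxx ✓), payload 101000.
Concatenate: 01011101000 = 0x2E8 (11 bits → U+02E8).

U+02E8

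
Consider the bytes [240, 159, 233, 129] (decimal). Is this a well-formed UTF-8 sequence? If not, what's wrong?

invalid (non-continuation byte where continuation expected)

Leading byte 0xF0 = 11110000 → 4-byte form.
Byte 3 is 0xE9 = 11101001, which is not 10xxxxxx — expected a continuation byte.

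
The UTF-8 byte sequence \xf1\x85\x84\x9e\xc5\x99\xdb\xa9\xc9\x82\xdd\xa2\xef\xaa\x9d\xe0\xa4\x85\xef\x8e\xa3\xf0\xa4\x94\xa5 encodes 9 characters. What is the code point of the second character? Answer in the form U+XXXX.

U+0159

Offset 0: leading byte 0xF1 = 11110001 → 4-byte char #1 = F1 85 84 9E.
Offset 4: leading byte 0xC5 = 11000101 → 2-byte char #2 = C5 99.
Leading byte 0xC5 = 11000101 matches 110xxxxx → 2-byte sequence.
Byte 1: 0xC5 = 11000101, payload 00101 (5 bits).
Byte 2: 0x99 = 10011001 (10xxxxxx ✓), payload 011001.
Concatenate: 00101011001 = 0x159 (11 bits → U+0159).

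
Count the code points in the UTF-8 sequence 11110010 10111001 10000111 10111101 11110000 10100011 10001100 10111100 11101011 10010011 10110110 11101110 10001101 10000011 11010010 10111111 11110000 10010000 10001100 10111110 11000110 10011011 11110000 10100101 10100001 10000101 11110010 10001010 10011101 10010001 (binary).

Byte at offset 0: 0xF2 = 11110010 → 4-byte char (#1). Advance 4.
Byte at offset 4: 0xF0 = 11110000 → 4-byte char (#2). Advance 4.
Byte at offset 8: 0xEB = 11101011 → 3-byte char (#3). Advance 3.
Byte at offset 11: 0xEE = 11101110 → 3-byte char (#4). Advance 3.
Byte at offset 14: 0xD2 = 11010010 → 2-byte char (#5). Advance 2.
Byte at offset 16: 0xF0 = 11110000 → 4-byte char (#6). Advance 4.
Byte at offset 20: 0xC6 = 11000110 → 2-byte char (#7). Advance 2.
Byte at offset 22: 0xF0 = 11110000 → 4-byte char (#8). Advance 4.
Byte at offset 26: 0xF2 = 11110010 → 4-byte char (#9). Advance 4.
Reached end at offset 30 after 9 code points.

9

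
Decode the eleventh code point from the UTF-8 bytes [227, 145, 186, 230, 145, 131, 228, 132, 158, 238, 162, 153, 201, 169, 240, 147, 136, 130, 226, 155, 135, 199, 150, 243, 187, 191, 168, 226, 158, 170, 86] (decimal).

Offset 0: leading byte 0xE3 = 11100011 → 3-byte char #1 = E3 91 BA.
Offset 3: leading byte 0xE6 = 11100110 → 3-byte char #2 = E6 91 83.
Offset 6: leading byte 0xE4 = 11100100 → 3-byte char #3 = E4 84 9E.
Offset 9: leading byte 0xEE = 11101110 → 3-byte char #4 = EE A2 99.
Offset 12: leading byte 0xC9 = 11001001 → 2-byte char #5 = C9 A9.
Offset 14: leading byte 0xF0 = 11110000 → 4-byte char #6 = F0 93 88 82.
Offset 18: leading byte 0xE2 = 11100010 → 3-byte char #7 = E2 9B 87.
Offset 21: leading byte 0xC7 = 11000111 → 2-byte char #8 = C7 96.
Offset 23: leading byte 0xF3 = 11110011 → 4-byte char #9 = F3 BB BF A8.
Offset 27: leading byte 0xE2 = 11100010 → 3-byte char #10 = E2 9E AA.
Offset 30: leading byte 0x56 = 01010110 → 1-byte char #11 = 56.
Leading byte 0x56 = 01010110 matches 0xxxxxxx → 1-byte sequence.
Byte 1: 0x56 = 01010110, payload 1010110 (7 bits).
Concatenate: 1010110 = 0x56 (7 bits → U+0056).

U+0056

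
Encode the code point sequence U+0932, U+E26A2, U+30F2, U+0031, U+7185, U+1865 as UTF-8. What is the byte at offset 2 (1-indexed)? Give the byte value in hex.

0xA4

1-indexed offset 2 is 0-indexed offset 1.
U+0932 → 3-byte form E0 A4 B2 at offsets 0–2.
Offset 1 falls in char 1's range; it's byte 2 of E0 A4 B2 = 0xA4.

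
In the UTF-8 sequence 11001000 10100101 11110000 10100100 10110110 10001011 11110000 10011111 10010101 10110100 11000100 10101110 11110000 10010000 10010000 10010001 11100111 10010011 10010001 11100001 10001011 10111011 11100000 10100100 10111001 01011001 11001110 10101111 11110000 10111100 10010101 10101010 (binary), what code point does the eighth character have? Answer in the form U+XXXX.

U+0939

Offset 0: leading byte 0xC8 = 11001000 → 2-byte char #1 = C8 A5.
Offset 2: leading byte 0xF0 = 11110000 → 4-byte char #2 = F0 A4 B6 8B.
Offset 6: leading byte 0xF0 = 11110000 → 4-byte char #3 = F0 9F 95 B4.
Offset 10: leading byte 0xC4 = 11000100 → 2-byte char #4 = C4 AE.
Offset 12: leading byte 0xF0 = 11110000 → 4-byte char #5 = F0 90 90 91.
Offset 16: leading byte 0xE7 = 11100111 → 3-byte char #6 = E7 93 91.
Offset 19: leading byte 0xE1 = 11100001 → 3-byte char #7 = E1 8B BB.
Offset 22: leading byte 0xE0 = 11100000 → 3-byte char #8 = E0 A4 B9.
Leading byte 0xE0 = 11100000 matches 1110xxxx → 3-byte sequence.
Byte 1: 0xE0 = 11100000, payload 0000 (4 bits).
Byte 2: 0xA4 = 10100100 (10xxxxxx ✓), payload 100100.
Byte 3: 0xB9 = 10111001 (10xxxxxx ✓), payload 111001.
Concatenate: 0000100100111001 = 0x939 (16 bits → U+0939).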